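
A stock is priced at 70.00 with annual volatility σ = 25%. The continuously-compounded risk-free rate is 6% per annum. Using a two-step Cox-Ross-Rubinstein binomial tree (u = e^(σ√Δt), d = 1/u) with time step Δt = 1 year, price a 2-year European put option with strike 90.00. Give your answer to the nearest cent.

16.90

CRR parameters: u = e^(σ√Δt) = e^(0.25·√1) = 1.2840, d = 1/u = 0.7788
Per-period rate: rΔt = 0.06·1 = 0.06, so R = e^0.06 = 1.0618
Risk-neutral probability p = (e^0.06 − 0.7788)/(1.2840 − 0.7788) = 0.2830/0.5052 = 0.5602
Terminal stock prices: S_uu = 115.4, S_ud = 70, S_dd = 42.46
Terminal payoffs (K − S): max(-25.41, 0) = 0, max(20, 0) = 20, max(47.54, 0) = 47.54
Node u (S = 89.88): V_u = e^(−0.06)·[0.5602·0.0000 + 0.4398·20.0000] = 8.2834
Node d (S = 54.52): V_d = e^(−0.06)·[0.5602·20.0000 + 0.4398·47.5429] = 30.2428
Node 0 (S = 70): V_0 = e^(−0.06)·[0.5602·8.2834 + 0.4398·30.2428] = 16.8960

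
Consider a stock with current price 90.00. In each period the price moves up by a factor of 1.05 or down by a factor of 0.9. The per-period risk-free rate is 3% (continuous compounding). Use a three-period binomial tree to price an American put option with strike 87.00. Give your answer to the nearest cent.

Risk-neutral probability p = (e^0.03 − 0.9)/(1.05 − 0.9) = 0.1305/0.1500 = 0.8697
Terminal stock prices: S_uuu = 104.2, S_uud = 89.3, S_udd = 76.55, S_ddd = 65.61
Terminal payoffs (K − S): max(-17.19, 0) = 0, max(-2.303, 0) = 0, max(10.45, 0) = 10.45, max(21.39, 0) = 21.39
Node uu (S = 99.23): continuation = e^(−0.03)·[0.8697·0.0000 + 0.1303·0.0000] = 0.0000; exercise value = 0.0000 ≤ continuation, so V_uu = 0.0000
Node ud (S = 85.05): continuation = e^(−0.03)·[0.8697·0.0000 + 0.1303·10.4550] = 1.3221; exercise value = 1.9500 > continuation, so V_ud = 1.9500 (exercise)
Node dd (S = 72.9): continuation = e^(−0.03)·[0.8697·10.4550 + 0.1303·21.3900] = 11.5288; exercise value = 14.1000 > continuation, so V_dd = 14.1000 (exercise)
Node u (S = 94.5): continuation = e^(−0.03)·[0.8697·0.0000 + 0.1303·1.9500] = 0.2466; exercise value = 0.0000 ≤ continuation, so V_u = 0.2466
Node d (S = 81): continuation = e^(−0.03)·[0.8697·1.9500 + 0.1303·14.1000] = 3.4288; exercise value = 6.0000 > continuation, so V_d = 6.0000 (exercise)
Node 0 (S = 90): continuation = e^(−0.03)·[0.8697·0.2466 + 0.1303·6.0000] = 0.9668; exercise value = 0.0000 ≤ continuation, so V_0 = 0.9668

0.97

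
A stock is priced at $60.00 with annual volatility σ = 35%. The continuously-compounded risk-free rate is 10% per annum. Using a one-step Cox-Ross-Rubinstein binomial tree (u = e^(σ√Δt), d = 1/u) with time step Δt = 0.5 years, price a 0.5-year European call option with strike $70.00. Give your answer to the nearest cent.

$3.52

CRR parameters: u = e^(σ√Δt) = e^(0.35·√0.5) = 1.2808, d = 1/u = 0.7808
Per-period rate: rΔt = 0.1·0.5 = 0.05, so R = e^0.05 = 1.0513
Risk-neutral probability p = (e^0.05 − 0.7808)/(1.2808 − 0.7808) = 0.2705/0.5000 = 0.5410
Terminal stock prices: S_u = 76.85, S_d = 46.85
Terminal payoffs (S − K): max(6.848, 0) = 6.848, max(-23.15, 0) = 0
Node 0 (S = 60): V_0 = e^(−0.05)·[0.5410·6.8482 + 0.4590·0.0000] = 3.5240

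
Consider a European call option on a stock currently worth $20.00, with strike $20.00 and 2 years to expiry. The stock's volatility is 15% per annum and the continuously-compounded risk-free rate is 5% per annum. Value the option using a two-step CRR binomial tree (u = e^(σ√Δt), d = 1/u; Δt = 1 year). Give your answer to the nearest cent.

$2.54

CRR parameters: u = e^(σ√Δt) = e^(0.15·√1) = 1.1618, d = 1/u = 0.8607
Per-period rate: rΔt = 0.05·1 = 0.05, so R = e^0.05 = 1.0513
Risk-neutral probability p = (e^0.05 − 0.8607)/(1.1618 − 0.8607) = 0.1906/0.3011 = 0.6328
Terminal stock prices: S_uu = 27, S_ud = 20, S_dd = 14.82
Terminal payoffs (S − K): max(6.997, 0) = 6.997, max(0, 0) = 0, max(-5.184, 0) = 0
Node u (S = 23.24): V_u = e^(−0.05)·[0.6328·6.9972 + 0.3672·0.0000] = 4.2121
Node d (S = 17.21): V_d = e^(−0.05)·[0.6328·0.0000 + 0.3672·0.0000] = 0.0000
Node 0 (S = 20): V_0 = e^(−0.05)·[0.6328·4.2121 + 0.3672·0.0000] = 2.5356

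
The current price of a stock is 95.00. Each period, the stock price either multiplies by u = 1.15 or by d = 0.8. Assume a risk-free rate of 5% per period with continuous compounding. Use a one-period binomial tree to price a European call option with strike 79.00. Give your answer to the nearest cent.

20.66

Risk-neutral probability p = (e^0.05 − 0.8)/(1.15 − 0.8) = 0.2513/0.3500 = 0.7179
Terminal stock prices: S_u = 109.2, S_d = 76
Terminal payoffs (S − K): max(30.25, 0) = 30.25, max(-3, 0) = 0
Node 0 (S = 95): V_0 = e^(−0.05)·[0.7179·30.2500 + 0.2821·0.0000] = 20.6579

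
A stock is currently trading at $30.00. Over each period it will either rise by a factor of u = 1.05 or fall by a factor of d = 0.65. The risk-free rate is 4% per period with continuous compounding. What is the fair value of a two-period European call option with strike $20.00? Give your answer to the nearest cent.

Risk-neutral probability p = (e^0.04 − 0.65)/(1.05 − 0.65) = 0.3908/0.4000 = 0.9770
Terminal stock prices: S_uu = 33.08, S_ud = 20.48, S_dd = 12.68
Terminal payoffs (S − K): max(13.08, 0) = 13.08, max(0.475, 0) = 0.475, max(-7.325, 0) = 0
Node u (S = 31.5): V_u = e^(−0.04)·[0.9770·13.0750 + 0.0230·0.4750] = 12.2842
Node d (S = 19.5): V_d = e^(−0.04)·[0.9770·0.4750 + 0.0230·0.0000] = 0.4459
Node 0 (S = 30): V_0 = e^(−0.04)·[0.9770·12.2842 + 0.0230·0.4459] = 11.5412

$11.54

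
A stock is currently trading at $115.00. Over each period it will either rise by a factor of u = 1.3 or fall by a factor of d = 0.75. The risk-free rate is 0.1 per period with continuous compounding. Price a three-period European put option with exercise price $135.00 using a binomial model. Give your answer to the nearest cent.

$12.02

Risk-neutral probability p = (e^0.1 − 0.75)/(1.3 − 0.75) = 0.3552/0.5500 = 0.6458
Terminal stock prices: S_uuu = 252.7, S_uud = 145.8, S_udd = 84.09, S_ddd = 48.52
Terminal payoffs (K − S): max(-117.7, 0) = 0, max(-10.76, 0) = 0, max(50.91, 0) = 50.91, max(86.48, 0) = 86.48
Node uu (S = 194.4): V_uu = e^(−0.1)·[0.6458·0.0000 + 0.3542·0.0000] = 0.0000
Node ud (S = 112.1): V_ud = e^(−0.1)·[0.6458·0.0000 + 0.3542·50.9062] = 16.3167
Node dd (S = 64.69): V_dd = e^(−0.1)·[0.6458·50.9062 + 0.3542·86.4844] = 57.4656
Node u (S = 149.5): V_u = e^(−0.1)·[0.6458·0.0000 + 0.3542·16.3167] = 5.2299
Node d (S = 86.25): V_d = e^(−0.1)·[0.6458·16.3167 + 0.3542·57.4656] = 27.9532
Node 0 (S = 115): V_0 = e^(−0.1)·[0.6458·5.2299 + 0.3542·27.9532] = 12.0156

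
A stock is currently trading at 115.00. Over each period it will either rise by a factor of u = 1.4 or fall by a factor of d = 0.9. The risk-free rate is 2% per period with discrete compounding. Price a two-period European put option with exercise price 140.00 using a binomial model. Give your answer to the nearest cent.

Risk-neutral probability p = (1 + 0.02 − 0.9)/(1.4 − 0.9) = 0.1200/0.5000 = 0.2400
Terminal stock prices: S_uu = 225.4, S_ud = 144.9, S_dd = 93.15
Terminal payoffs (K − S): max(-85.4, 0) = 0, max(-4.9, 0) = 0, max(46.85, 0) = 46.85
Node u (S = 161): V_u = 1/1.02·[0.2400·0.0000 + 0.7600·0.0000] = 0.0000
Node d (S = 103.5): V_d = 1/1.02·[0.2400·0.0000 + 0.7600·46.8500] = 34.9078
Node 0 (S = 115): V_0 = 1/1.02·[0.2400·0.0000 + 0.7600·34.9078] = 26.0098

26.01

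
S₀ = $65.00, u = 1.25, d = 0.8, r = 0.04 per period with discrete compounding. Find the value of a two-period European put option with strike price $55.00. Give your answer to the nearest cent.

Risk-neutral probability p = (1 + 0.04 − 0.8)/(1.25 − 0.8) = 0.2400/0.4500 = 0.5333
Terminal stock prices: S_uu = 101.6, S_ud = 65, S_dd = 41.6
Terminal payoffs (K − S): max(-46.56, 0) = 0, max(-10, 0) = 0, max(13.4, 0) = 13.4
Node u (S = 81.25): V_u = 1/1.04·[0.5333·0.0000 + 0.4667·0.0000] = 0.0000
Node d (S = 52): V_d = 1/1.04·[0.5333·0.0000 + 0.4667·13.4000] = 6.0128
Node 0 (S = 65): V_0 = 1/1.04·[0.5333·0.0000 + 0.4667·6.0128] = 2.6981

$2.70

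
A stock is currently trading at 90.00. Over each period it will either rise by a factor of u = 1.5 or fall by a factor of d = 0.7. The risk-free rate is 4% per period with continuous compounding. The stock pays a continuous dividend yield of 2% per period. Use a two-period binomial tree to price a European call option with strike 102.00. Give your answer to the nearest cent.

Per-period risk-free factor R = e^0.04 = 1.0408; dividend-adjusted growth = e^(0.04−0.02) = 1.0202.
Risk-neutral probability p = (1.0202 − 0.7)/(1.5 − 0.7) = 0.3202/0.8000 = 0.4003
Terminal stock prices: S_uu = 202.5, S_ud = 94.5, S_dd = 44.1
Terminal payoffs (S − K): max(100.5, 0) = 100.5, max(-7.5, 0) = 0, max(-57.9, 0) = 0
Node u (S = 135): V_u = e^(−0.04)·[0.4003·100.5000 + 0.5997·0.0000] = 38.6480
Node d (S = 63): V_d = e^(−0.04)·[0.4003·0.0000 + 0.5997·0.0000] = 0.0000
Node 0 (S = 90): V_0 = e^(−0.04)·[0.4003·38.6480 + 0.5997·0.0000] = 14.8624

14.86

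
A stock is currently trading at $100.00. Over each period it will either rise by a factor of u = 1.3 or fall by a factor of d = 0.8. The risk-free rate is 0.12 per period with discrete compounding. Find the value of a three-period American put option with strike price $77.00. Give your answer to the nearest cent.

Risk-neutral probability p = (1 + 0.12 − 0.8)/(1.3 − 0.8) = 0.3200/0.5000 = 0.6400
Terminal stock prices: S_uuu = 219.7, S_uud = 135.2, S_udd = 83.2, S_ddd = 51.2
Terminal payoffs (K − S): max(-142.7, 0) = 0, max(-58.2, 0) = 0, max(-6.2, 0) = 0, max(25.8, 0) = 25.8
Node uu (S = 169): continuation = 1/1.12·[0.6400·0.0000 + 0.3600·0.0000] = 0.0000; exercise value = 0.0000 ≤ continuation, so V_uu = 0.0000
Node ud (S = 104): continuation = 1/1.12·[0.6400·0.0000 + 0.3600·0.0000] = 0.0000; exercise value = 0.0000 ≤ continuation, so V_ud = 0.0000
Node dd (S = 64): continuation = 1/1.12·[0.6400·0.0000 + 0.3600·25.8000] = 8.2929; exercise value = 13.0000 > continuation, so V_dd = 13.0000 (exercise)
Node u (S = 130): continuation = 1/1.12·[0.6400·0.0000 + 0.3600·0.0000] = 0.0000; exercise value = 0.0000 ≤ continuation, so V_u = 0.0000
Node d (S = 80): continuation = 1/1.12·[0.6400·0.0000 + 0.3600·13.0000] = 4.1786; exercise value = 0.0000 ≤ continuation, so V_d = 4.1786
Node 0 (S = 100): continuation = 1/1.12·[0.6400·0.0000 + 0.3600·4.1786] = 1.3431; exercise value = 0.0000 ≤ continuation, so V_0 = 1.3431

$1.34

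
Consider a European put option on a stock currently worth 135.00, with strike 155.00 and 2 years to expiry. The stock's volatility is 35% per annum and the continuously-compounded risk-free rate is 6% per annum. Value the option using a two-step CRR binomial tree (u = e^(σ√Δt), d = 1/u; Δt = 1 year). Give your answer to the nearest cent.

CRR parameters: u = e^(σ√Δt) = e^(0.35·√1) = 1.4191, d = 1/u = 0.7047
Per-period rate: rΔt = 0.06·1 = 0.06, so R = e^0.06 = 1.0618
Risk-neutral probability p = (e^0.06 − 0.7047)/(1.4191 − 0.7047) = 0.3571/0.7144 = 0.4999
Terminal stock prices: S_uu = 271.9, S_ud = 135, S_dd = 67.04
Terminal payoffs (K − S): max(-116.9, 0) = 0, max(20, 0) = 20, max(87.96, 0) = 87.96
Node u (S = 191.6): V_u = e^(−0.06)·[0.4999·0.0000 + 0.5001·20.0000] = 9.4187
Node d (S = 95.13): V_d = e^(−0.06)·[0.4999·20.0000 + 0.5001·87.9610] = 50.8406
Node 0 (S = 135): V_0 = e^(−0.06)·[0.4999·9.4187 + 0.5001·50.8406] = 28.3773

28.38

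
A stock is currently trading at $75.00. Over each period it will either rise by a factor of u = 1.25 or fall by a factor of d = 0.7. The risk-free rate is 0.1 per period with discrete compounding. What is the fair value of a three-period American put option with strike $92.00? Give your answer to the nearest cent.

$17.00

Risk-neutral probability p = (1 + 0.1 − 0.7)/(1.25 − 0.7) = 0.4000/0.5500 = 0.7273
Terminal stock prices: S_uuu = 146.5, S_uud = 82.03, S_udd = 45.94, S_ddd = 25.72
Terminal payoffs (K − S): max(-54.48, 0) = 0, max(9.969, 0) = 9.969, max(46.06, 0) = 46.06, max(66.28, 0) = 66.28
Node uu (S = 117.2): continuation = 1/1.1·[0.7273·0.0000 + 0.2727·9.9688] = 2.4716; exercise value = 0.0000 ≤ continuation, so V_uu = 2.4716
Node ud (S = 65.62): continuation = 1/1.1·[0.7273·9.9688 + 0.2727·46.0625] = 18.0114; exercise value = 26.3750 > continuation, so V_ud = 26.3750 (exercise)
Node dd (S = 36.75): continuation = 1/1.1·[0.7273·46.0625 + 0.2727·66.2750] = 46.8864; exercise value = 55.2500 > continuation, so V_dd = 55.2500 (exercise)
Node u (S = 93.75): continuation = 1/1.1·[0.7273·2.4716 + 0.2727·26.3750] = 8.1734; exercise value = 0.0000 ≤ continuation, so V_u = 8.1734
Node d (S = 52.5): continuation = 1/1.1·[0.7273·26.3750 + 0.2727·55.2500] = 31.1364; exercise value = 39.5000 > continuation, so V_d = 39.5000 (exercise)
Node 0 (S = 75): continuation = 1/1.1·[0.7273·8.1734 + 0.2727·39.5000] = 15.1973; exercise value = 17.0000 > continuation, so V_0 = 17.0000 (exercise)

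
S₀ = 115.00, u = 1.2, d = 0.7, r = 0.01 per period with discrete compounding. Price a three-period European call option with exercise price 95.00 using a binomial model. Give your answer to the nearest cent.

Risk-neutral probability p = (1 + 0.01 − 0.7)/(1.2 − 0.7) = 0.3100/0.5000 = 0.6200
Terminal stock prices: S_uuu = 198.7, S_uud = 115.9, S_udd = 67.62, S_ddd = 39.44
Terminal payoffs (S − K): max(103.7, 0) = 103.7, max(20.92, 0) = 20.92, max(-27.38, 0) = 0, max(-55.56, 0) = 0
Node uu (S = 165.6): V_uu = 1/1.01·[0.6200·103.7200 + 0.3800·20.9200] = 71.5406
Node ud (S = 96.6): V_ud = 1/1.01·[0.6200·20.9200 + 0.3800·0.0000] = 12.8420
Node dd (S = 56.35): V_dd = 1/1.01·[0.6200·0.0000 + 0.3800·0.0000] = 0.0000
Node u (S = 138): V_u = 1/1.01·[0.6200·71.5406 + 0.3800·12.8420] = 48.7476
Node d (S = 80.5): V_d = 1/1.01·[0.6200·12.8420 + 0.3800·0.0000] = 7.8832
Node 0 (S = 115): V_0 = 1/1.01·[0.6200·48.7476 + 0.3800·7.8832] = 32.8903

32.89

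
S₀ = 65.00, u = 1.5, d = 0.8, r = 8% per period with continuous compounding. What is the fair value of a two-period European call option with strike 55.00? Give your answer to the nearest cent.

Risk-neutral probability p = (e^0.08 − 0.8)/(1.5 − 0.8) = 0.2833/0.7000 = 0.4047
Terminal stock prices: S_uu = 146.2, S_ud = 78, S_dd = 41.6
Terminal payoffs (S − K): max(91.25, 0) = 91.25, max(23, 0) = 23, max(-13.4, 0) = 0
Node u (S = 97.5): V_u = e^(−0.08)·[0.4047·91.2500 + 0.5953·23.0000] = 46.7286
Node d (S = 52): V_d = e^(−0.08)·[0.4047·23.0000 + 0.5953·0.0000] = 8.5924
Node 0 (S = 65): V_0 = e^(−0.08)·[0.4047·46.7286 + 0.5953·8.5924] = 22.1787

22.18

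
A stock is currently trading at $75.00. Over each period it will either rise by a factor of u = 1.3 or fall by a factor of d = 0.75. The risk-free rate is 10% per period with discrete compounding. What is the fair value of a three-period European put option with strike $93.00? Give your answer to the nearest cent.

Risk-neutral probability p = (1 + 0.1 − 0.75)/(1.3 − 0.75) = 0.3500/0.5500 = 0.6364
Terminal stock prices: S_uuu = 164.8, S_uud = 95.06, S_udd = 54.84, S_ddd = 31.64
Terminal payoffs (K − S): max(-71.78, 0) = 0, max(-2.063, 0) = 0, max(38.16, 0) = 38.16, max(61.36, 0) = 61.36
Node uu (S = 126.8): V_uu = 1/1.1·[0.6364·0.0000 + 0.3636·0.0000] = 0.0000
Node ud (S = 73.12): V_ud = 1/1.1·[0.6364·0.0000 + 0.3636·38.1562] = 12.6136
Node dd (S = 42.19): V_dd = 1/1.1·[0.6364·38.1562 + 0.3636·61.3594] = 42.3580
Node u (S = 97.5): V_u = 1/1.1·[0.6364·0.0000 + 0.3636·12.6136] = 4.1698
Node d (S = 56.25): V_d = 1/1.1·[0.6364·12.6136 + 0.3636·42.3580] = 21.2998
Node 0 (S = 75): V_0 = 1/1.1·[0.6364·4.1698 + 0.3636·21.2998] = 9.4535

$9.45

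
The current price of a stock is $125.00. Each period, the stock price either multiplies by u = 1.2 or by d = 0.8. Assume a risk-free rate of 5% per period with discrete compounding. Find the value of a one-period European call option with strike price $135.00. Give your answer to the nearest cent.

$8.93

Risk-neutral probability p = (1 + 0.05 − 0.8)/(1.2 − 0.8) = 0.2500/0.4000 = 0.6250
Terminal stock prices: S_u = 150, S_d = 100
Terminal payoffs (S − K): max(15, 0) = 15, max(-35, 0) = 0
Node 0 (S = 125): V_0 = 1/1.05·[0.6250·15.0000 + 0.3750·0.0000] = 8.9286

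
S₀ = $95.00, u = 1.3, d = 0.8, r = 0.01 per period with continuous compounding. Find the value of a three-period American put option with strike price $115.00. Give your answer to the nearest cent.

$27.73

Risk-neutral probability p = (e^0.01 − 0.8)/(1.3 − 0.8) = 0.2101/0.5000 = 0.4201
Terminal stock prices: S_uuu = 208.7, S_uud = 128.4, S_udd = 79.04, S_ddd = 48.64
Terminal payoffs (K − S): max(-93.72, 0) = 0, max(-13.44, 0) = 0, max(35.96, 0) = 35.96, max(66.36, 0) = 66.36
Node uu (S = 160.6): continuation = e^(−0.01)·[0.4201·0.0000 + 0.5799·0.0000] = 0.0000; exercise value = 0.0000 ≤ continuation, so V_uu = 0.0000
Node ud (S = 98.8): continuation = e^(−0.01)·[0.4201·0.0000 + 0.5799·35.9600] = 20.6457; exercise value = 16.2000 ≤ continuation, so V_ud = 20.6457
Node dd (S = 60.8): continuation = e^(−0.01)·[0.4201·35.9600 + 0.5799·66.3600] = 53.0557; exercise value = 54.2000 > continuation, so V_dd = 54.2000 (exercise)
Node u (S = 123.5): continuation = e^(−0.01)·[0.4201·0.0000 + 0.5799·20.6457] = 11.8533; exercise value = 0.0000 ≤ continuation, so V_u = 11.8533
Node d (S = 76): continuation = e^(−0.01)·[0.4201·20.6457 + 0.5799·54.2000] = 39.7048; exercise value = 39.0000 ≤ continuation, so V_d = 39.7048
Node 0 (S = 95): continuation = e^(−0.01)·[0.4201·11.8533 + 0.5799·39.7048] = 27.7257; exercise value = 20.0000 ≤ continuation, so V_0 = 27.7257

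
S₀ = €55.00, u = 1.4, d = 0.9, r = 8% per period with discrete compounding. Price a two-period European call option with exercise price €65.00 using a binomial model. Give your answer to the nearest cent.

Risk-neutral probability p = (1 + 0.08 − 0.9)/(1.4 − 0.9) = 0.1800/0.5000 = 0.3600
Terminal stock prices: S_uu = 107.8, S_ud = 69.3, S_dd = 44.55
Terminal payoffs (S − K): max(42.8, 0) = 42.8, max(4.3, 0) = 4.3, max(-20.45, 0) = 0
Node u (S = 77): V_u = 1/1.08·[0.3600·42.8000 + 0.6400·4.3000] = 16.8148
Node d (S = 49.5): V_d = 1/1.08·[0.3600·4.3000 + 0.6400·0.0000] = 1.4333
Node 0 (S = 55): V_0 = 1/1.08·[0.3600·16.8148 + 0.6400·1.4333] = 6.4543

€6.45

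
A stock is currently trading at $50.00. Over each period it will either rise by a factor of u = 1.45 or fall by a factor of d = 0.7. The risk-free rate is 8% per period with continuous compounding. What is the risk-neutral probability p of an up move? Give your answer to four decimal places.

p = 0.5110

Risk-neutral probability p = (e^0.08 − 0.7)/(1.45 − 0.7) = 0.3833/0.7500 = 0.5110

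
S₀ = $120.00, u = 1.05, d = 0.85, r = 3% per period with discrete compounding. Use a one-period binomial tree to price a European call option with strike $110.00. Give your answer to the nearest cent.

Risk-neutral probability p = (1 + 0.03 − 0.85)/(1.05 − 0.85) = 0.1800/0.2000 = 0.9000
Terminal stock prices: S_u = 126, S_d = 102
Terminal payoffs (S − K): max(16, 0) = 16, max(-8, 0) = 0
Node 0 (S = 120): V_0 = 1/1.03·[0.9000·16.0000 + 0.1000·0.0000] = 13.9806

$13.98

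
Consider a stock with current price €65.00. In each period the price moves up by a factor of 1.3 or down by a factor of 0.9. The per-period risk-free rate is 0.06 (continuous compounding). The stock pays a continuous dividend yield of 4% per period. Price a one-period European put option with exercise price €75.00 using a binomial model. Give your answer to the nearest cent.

€10.87

Per-period risk-free factor R = e^0.06 = 1.0618; dividend-adjusted growth = e^(0.06−0.04) = 1.0202.
Risk-neutral probability p = (1.0202 − 0.9)/(1.3 − 0.9) = 0.1202/0.4000 = 0.3005
Terminal stock prices: S_u = 84.5, S_d = 58.5
Terminal payoffs (K − S): max(-9.5, 0) = 0, max(16.5, 0) = 16.5
Node 0 (S = 65): V_0 = e^(−0.06)·[0.3005·0.0000 + 0.6995·16.5000] = 10.8696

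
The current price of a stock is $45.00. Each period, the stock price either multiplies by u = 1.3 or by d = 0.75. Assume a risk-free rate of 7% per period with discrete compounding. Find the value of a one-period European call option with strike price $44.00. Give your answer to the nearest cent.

$7.88

Risk-neutral probability p = (1 + 0.07 − 0.75)/(1.3 − 0.75) = 0.3200/0.5500 = 0.5818
Terminal stock prices: S_u = 58.5, S_d = 33.75
Terminal payoffs (S − K): max(14.5, 0) = 14.5, max(-10.25, 0) = 0
Node 0 (S = 45): V_0 = 1/1.07·[0.5818·14.5000 + 0.4182·0.0000] = 7.8845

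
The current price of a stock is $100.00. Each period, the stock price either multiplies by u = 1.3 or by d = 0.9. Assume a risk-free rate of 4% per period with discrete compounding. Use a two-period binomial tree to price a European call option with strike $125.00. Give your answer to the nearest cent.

Risk-neutral probability p = (1 + 0.04 − 0.9)/(1.3 − 0.9) = 0.1400/0.4000 = 0.3500
Terminal stock prices: S_uu = 169, S_ud = 117, S_dd = 81
Terminal payoffs (S − K): max(44, 0) = 44, max(-8, 0) = 0, max(-44, 0) = 0
Node u (S = 130): V_u = 1/1.04·[0.3500·44.0000 + 0.6500·0.0000] = 14.8077
Node d (S = 90): V_d = 1/1.04·[0.3500·0.0000 + 0.6500·0.0000] = 0.0000
Node 0 (S = 100): V_0 = 1/1.04·[0.3500·14.8077 + 0.6500·0.0000] = 4.9834

$4.98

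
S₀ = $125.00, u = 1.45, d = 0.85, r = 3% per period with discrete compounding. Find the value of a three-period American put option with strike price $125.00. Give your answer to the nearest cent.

Risk-neutral probability p = (1 + 0.03 − 0.85)/(1.45 − 0.85) = 0.1800/0.6000 = 0.3000
Terminal stock prices: S_uuu = 381.1, S_uud = 223.4, S_udd = 131, S_ddd = 76.77
Terminal payoffs (K − S): max(-256.1, 0) = 0, max(-98.39, 0) = 0, max(-5.953, 0) = 0, max(48.23, 0) = 48.23
Node uu (S = 262.8): continuation = 1/1.03·[0.3000·0.0000 + 0.7000·0.0000] = 0.0000; exercise value = 0.0000 ≤ continuation, so V_uu = 0.0000
Node ud (S = 154.1): continuation = 1/1.03·[0.3000·0.0000 + 0.7000·0.0000] = 0.0000; exercise value = 0.0000 ≤ continuation, so V_ud = 0.0000
Node dd (S = 90.31): continuation = 1/1.03·[0.3000·0.0000 + 0.7000·48.2344] = 32.7806; exercise value = 34.6875 > continuation, so V_dd = 34.6875 (exercise)
Node u (S = 181.2): continuation = 1/1.03·[0.3000·0.0000 + 0.7000·0.0000] = 0.0000; exercise value = 0.0000 ≤ continuation, so V_u = 0.0000
Node d (S = 106.2): continuation = 1/1.03·[0.3000·0.0000 + 0.7000·34.6875] = 23.5740; exercise value = 18.7500 ≤ continuation, so V_d = 23.5740
Node 0 (S = 125): continuation = 1/1.03·[0.3000·0.0000 + 0.7000·23.5740] = 16.0212; exercise value = 0.0000 ≤ continuation, so V_0 = 16.0212

$16.02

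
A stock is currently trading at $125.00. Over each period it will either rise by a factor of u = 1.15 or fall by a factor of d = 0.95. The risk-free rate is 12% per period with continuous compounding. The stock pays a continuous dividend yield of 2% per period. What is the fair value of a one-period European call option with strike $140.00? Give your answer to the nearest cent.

$2.58

Per-period risk-free factor R = e^0.12 = 1.1275; dividend-adjusted growth = e^(0.12−0.02) = 1.1052.
Risk-neutral probability p = (1.1052 − 0.95)/(1.15 − 0.95) = 0.1552/0.2000 = 0.7759
Terminal stock prices: S_u = 143.8, S_d = 118.8
Terminal payoffs (S − K): max(3.75, 0) = 3.75, max(-21.25, 0) = 0
Node 0 (S = 125): V_0 = e^(−0.12)·[0.7759·3.7500 + 0.2241·0.0000] = 2.5805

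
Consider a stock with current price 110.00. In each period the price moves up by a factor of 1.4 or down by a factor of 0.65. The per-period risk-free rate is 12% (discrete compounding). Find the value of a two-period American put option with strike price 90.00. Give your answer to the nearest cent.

6.17

Risk-neutral probability p = (1 + 0.12 − 0.65)/(1.4 − 0.65) = 0.4700/0.7500 = 0.6267
Terminal stock prices: S_uu = 215.6, S_ud = 100.1, S_dd = 46.48
Terminal payoffs (K − S): max(-125.6, 0) = 0, max(-10.1, 0) = 0, max(43.52, 0) = 43.52
Node u (S = 154): continuation = 1/1.12·[0.6267·0.0000 + 0.3733·0.0000] = 0.0000; exercise value = 0.0000 ≤ continuation, so V_u = 0.0000
Node d (S = 71.5): continuation = 1/1.12·[0.6267·0.0000 + 0.3733·43.5250] = 14.5083; exercise value = 18.5000 > continuation, so V_d = 18.5000 (exercise)
Node 0 (S = 110): continuation = 1/1.12·[0.6267·0.0000 + 0.3733·18.5000] = 6.1667; exercise value = 0.0000 ≤ continuation, so V_0 = 6.1667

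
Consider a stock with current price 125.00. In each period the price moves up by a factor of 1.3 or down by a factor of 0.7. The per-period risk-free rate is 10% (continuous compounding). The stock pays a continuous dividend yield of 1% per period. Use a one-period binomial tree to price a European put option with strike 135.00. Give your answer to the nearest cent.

Per-period risk-free factor R = e^0.1 = 1.1052; dividend-adjusted growth = e^(0.1−0.01) = 1.0942.
Risk-neutral probability p = (1.0942 − 0.7)/(1.3 − 0.7) = 0.3942/0.6000 = 0.6570
Terminal stock prices: S_u = 162.5, S_d = 87.5
Terminal payoffs (K − S): max(-27.5, 0) = 0, max(47.5, 0) = 47.5
Node 0 (S = 125): V_0 = e^(−0.1)·[0.6570·0.0000 + 0.3430·47.5000] = 14.7439

14.74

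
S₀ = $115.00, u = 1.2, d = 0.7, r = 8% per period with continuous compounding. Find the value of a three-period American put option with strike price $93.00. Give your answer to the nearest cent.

Risk-neutral probability p = (e^0.08 − 0.7)/(1.2 − 0.7) = 0.3833/0.5000 = 0.7666
Terminal stock prices: S_uuu = 198.7, S_uud = 115.9, S_udd = 67.62, S_ddd = 39.44
Terminal payoffs (K − S): max(-105.7, 0) = 0, max(-22.92, 0) = 0, max(25.38, 0) = 25.38, max(53.56, 0) = 53.56
Node uu (S = 165.6): continuation = e^(−0.08)·[0.7666·0.0000 + 0.2334·0.0000] = 0.0000; exercise value = 0.0000 ≤ continuation, so V_uu = 0.0000
Node ud (S = 96.6): continuation = e^(−0.08)·[0.7666·0.0000 + 0.2334·25.3800] = 5.4689; exercise value = 0.0000 ≤ continuation, so V_ud = 5.4689
Node dd (S = 56.35): continuation = e^(−0.08)·[0.7666·25.3800 + 0.2334·53.5550] = 29.4998; exercise value = 36.6500 > continuation, so V_dd = 36.6500 (exercise)
Node u (S = 138): continuation = e^(−0.08)·[0.7666·0.0000 + 0.2334·5.4689] = 1.1784; exercise value = 0.0000 ≤ continuation, so V_u = 1.1784
Node d (S = 80.5): continuation = e^(−0.08)·[0.7666·5.4689 + 0.2334·36.6500] = 11.7673; exercise value = 12.5000 > continuation, so V_d = 12.5000 (exercise)
Node 0 (S = 115): continuation = e^(−0.08)·[0.7666·1.1784 + 0.2334·12.5000] = 3.5274; exercise value = 0.0000 ≤ continuation, so V_0 = 3.5274

$3.53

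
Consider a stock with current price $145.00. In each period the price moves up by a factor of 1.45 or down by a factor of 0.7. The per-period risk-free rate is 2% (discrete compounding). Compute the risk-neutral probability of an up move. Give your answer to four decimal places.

p = 0.4267

Risk-neutral probability p = (1 + 0.02 − 0.7)/(1.45 − 0.7) = 0.3200/0.7500 = 0.4267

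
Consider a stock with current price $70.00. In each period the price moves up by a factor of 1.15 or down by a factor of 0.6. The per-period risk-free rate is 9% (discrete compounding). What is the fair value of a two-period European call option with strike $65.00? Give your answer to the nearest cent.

$18.42

Risk-neutral probability p = (1 + 0.09 − 0.6)/(1.15 − 0.6) = 0.4900/0.5500 = 0.8909
Terminal stock prices: S_uu = 92.57, S_ud = 48.3, S_dd = 25.2
Terminal payoffs (S − K): max(27.57, 0) = 27.57, max(-16.7, 0) = 0, max(-39.8, 0) = 0
Node u (S = 80.5): V_u = 1/1.09·[0.8909·27.5750 + 0.1091·0.0000] = 22.5384
Node d (S = 42): V_d = 1/1.09·[0.8909·0.0000 + 0.1091·0.0000] = 0.0000
Node 0 (S = 70): V_0 = 1/1.09·[0.8909·22.5384 + 0.1091·0.0000] = 18.4217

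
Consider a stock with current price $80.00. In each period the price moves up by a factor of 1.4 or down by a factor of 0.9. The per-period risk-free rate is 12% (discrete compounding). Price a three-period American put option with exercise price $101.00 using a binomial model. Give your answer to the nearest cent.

Risk-neutral probability p = (1 + 0.12 − 0.9)/(1.4 − 0.9) = 0.2200/0.5000 = 0.4400
Terminal stock prices: S_uuu = 219.5, S_uud = 141.1, S_udd = 90.72, S_ddd = 58.32
Terminal payoffs (K − S): max(-118.5, 0) = 0, max(-40.12, 0) = 0, max(10.28, 0) = 10.28, max(42.68, 0) = 42.68
Node uu (S = 156.8): continuation = 1/1.12·[0.4400·0.0000 + 0.5600·0.0000] = 0.0000; exercise value = 0.0000 ≤ continuation, so V_uu = 0.0000
Node ud (S = 100.8): continuation = 1/1.12·[0.4400·0.0000 + 0.5600·10.2800] = 5.1400; exercise value = 0.2000 ≤ continuation, so V_ud = 5.1400
Node dd (S = 64.8): continuation = 1/1.12·[0.4400·10.2800 + 0.5600·42.6800] = 25.3786; exercise value = 36.2000 > continuation, so V_dd = 36.2000 (exercise)
Node u (S = 112): continuation = 1/1.12·[0.4400·0.0000 + 0.5600·5.1400] = 2.5700; exercise value = 0.0000 ≤ continuation, so V_u = 2.5700
Node d (S = 72): continuation = 1/1.12·[0.4400·5.1400 + 0.5600·36.2000] = 20.1193; exercise value = 29.0000 > continuation, so V_d = 29.0000 (exercise)
Node 0 (S = 80): continuation = 1/1.12·[0.4400·2.5700 + 0.5600·29.0000] = 15.5096; exercise value = 21.0000 > continuation, so V_0 = 21.0000 (exercise)

$21.00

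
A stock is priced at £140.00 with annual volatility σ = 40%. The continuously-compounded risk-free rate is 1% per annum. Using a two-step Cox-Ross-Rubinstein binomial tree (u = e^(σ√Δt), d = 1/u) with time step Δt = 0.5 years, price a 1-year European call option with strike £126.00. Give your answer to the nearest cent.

CRR parameters: u = e^(σ√Δt) = e^(0.4·√0.5) = 1.3269, d = 1/u = 0.7536
Per-period rate: rΔt = 0.01·0.5 = 0.005, so R = e^0.005 = 1.0050
Risk-neutral probability p = (e^0.005 − 0.7536)/(1.3269 − 0.7536) = 0.2514/0.5733 = 0.4385
Terminal stock prices: S_uu = 246.5, S_ud = 140, S_dd = 79.52
Terminal payoffs (S − K): max(120.5, 0) = 120.5, max(14, 0) = 14, max(-46.48, 0) = 0
Node u (S = 185.8): V_u = e^(−0.005)·[0.4385·120.4916 + 0.5615·14.0000] = 60.3939
Node d (S = 105.5): V_d = e^(−0.005)·[0.4385·14.0000 + 0.5615·0.0000] = 6.1084
Node 0 (S = 140): V_0 = e^(−0.005)·[0.4385·60.3939 + 0.5615·6.1084] = 29.7635

£29.76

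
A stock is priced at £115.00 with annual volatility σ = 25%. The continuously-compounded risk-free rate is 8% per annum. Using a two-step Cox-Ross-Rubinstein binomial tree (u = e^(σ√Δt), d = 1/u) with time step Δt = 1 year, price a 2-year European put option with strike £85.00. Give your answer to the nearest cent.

£2.05

CRR parameters: u = e^(σ√Δt) = e^(0.25·√1) = 1.2840, d = 1/u = 0.7788
Per-period rate: rΔt = 0.08·1 = 0.08, so R = e^0.08 = 1.0833
Risk-neutral probability p = (e^0.08 − 0.7788)/(1.2840 − 0.7788) = 0.3045/0.5052 = 0.6027
Terminal stock prices: S_uu = 189.6, S_ud = 115, S_dd = 69.75
Terminal payoffs (K − S): max(-104.6, 0) = 0, max(-30, 0) = 0, max(15.25, 0) = 15.25
Node u (S = 147.7): V_u = e^(−0.08)·[0.6027·0.0000 + 0.3973·0.0000] = 0.0000
Node d (S = 89.56): V_d = e^(−0.08)·[0.6027·0.0000 + 0.3973·15.2490] = 5.5930
Node 0 (S = 115): V_0 = e^(−0.08)·[0.6027·0.0000 + 0.3973·5.5930] = 2.0514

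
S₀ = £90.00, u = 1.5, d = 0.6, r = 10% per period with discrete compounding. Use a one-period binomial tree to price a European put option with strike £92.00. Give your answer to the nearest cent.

Risk-neutral probability p = (1 + 0.1 − 0.6)/(1.5 − 0.6) = 0.5000/0.9000 = 0.5556
Terminal stock prices: S_u = 135, S_d = 54
Terminal payoffs (K − S): max(-43, 0) = 0, max(38, 0) = 38
Node 0 (S = 90): V_0 = 1/1.1·[0.5556·0.0000 + 0.4444·38.0000] = 15.3535

£15.35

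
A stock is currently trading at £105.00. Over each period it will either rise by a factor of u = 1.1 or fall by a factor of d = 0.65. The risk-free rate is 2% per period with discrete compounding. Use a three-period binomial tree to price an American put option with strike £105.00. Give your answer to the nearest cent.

£13.15

Risk-neutral probability p = (1 + 0.02 − 0.65)/(1.1 − 0.65) = 0.3700/0.4500 = 0.8222
Terminal stock prices: S_uuu = 139.8, S_uud = 82.58, S_udd = 48.8, S_ddd = 28.84
Terminal payoffs (K − S): max(-34.76, 0) = 0, max(22.42, 0) = 22.42, max(56.2, 0) = 56.2, max(76.16, 0) = 76.16
Node uu (S = 127.1): continuation = 1/1.02·[0.8222·0.0000 + 0.1778·22.4175] = 3.9072; exercise value = 0.0000 ≤ continuation, so V_uu = 3.9072
Node ud (S = 75.08): continuation = 1/1.02·[0.8222·22.4175 + 0.1778·56.2012] = 27.8662; exercise value = 29.9250 > continuation, so V_ud = 29.9250 (exercise)
Node dd (S = 44.36): continuation = 1/1.02·[0.8222·56.2012 + 0.1778·76.1644] = 58.5787; exercise value = 60.6375 > continuation, so V_dd = 60.6375 (exercise)
Node u (S = 115.5): continuation = 1/1.02·[0.8222·3.9072 + 0.1778·29.9250] = 8.3653; exercise value = 0.0000 ≤ continuation, so V_u = 8.3653
Node d (S = 68.25): continuation = 1/1.02·[0.8222·29.9250 + 0.1778·60.6375] = 34.6912; exercise value = 36.7500 > continuation, so V_d = 36.7500 (exercise)
Node 0 (S = 105): continuation = 1/1.02·[0.8222·8.3653 + 0.1778·36.7500] = 13.1485; exercise value = 0.0000 ≤ continuation, so V_0 = 13.1485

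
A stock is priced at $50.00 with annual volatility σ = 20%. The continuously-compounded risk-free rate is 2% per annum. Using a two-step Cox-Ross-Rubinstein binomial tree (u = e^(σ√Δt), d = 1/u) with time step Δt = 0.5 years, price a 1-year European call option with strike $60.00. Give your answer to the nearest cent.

CRR parameters: u = e^(σ√Δt) = e^(0.2·√0.5) = 1.1519, d = 1/u = 0.8681
Per-period rate: rΔt = 0.02·0.5 = 0.01, so R = e^0.01 = 1.0101
Risk-neutral probability p = (e^0.01 − 0.8681)/(1.1519 − 0.8681) = 0.1419/0.2838 = 0.5001
Terminal stock prices: S_uu = 66.34, S_ud = 50, S_dd = 37.68
Terminal payoffs (S − K): max(6.345, 0) = 6.345, max(-10, 0) = 0, max(-22.32, 0) = 0
Node u (S = 57.6): V_u = e^(−0.01)·[0.5001·6.3448 + 0.4999·0.0000] = 3.1416
Node d (S = 43.41): V_d = e^(−0.01)·[0.5001·0.0000 + 0.4999·0.0000] = 0.0000
Node 0 (S = 50): V_0 = e^(−0.01)·[0.5001·3.1416 + 0.4999·0.0000] = 1.5555

$1.56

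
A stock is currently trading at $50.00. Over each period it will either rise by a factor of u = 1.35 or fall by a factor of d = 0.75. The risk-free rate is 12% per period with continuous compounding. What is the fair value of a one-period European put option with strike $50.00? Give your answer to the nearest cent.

Risk-neutral probability p = (e^0.12 − 0.75)/(1.35 − 0.75) = 0.3775/0.6000 = 0.6292
Terminal stock prices: S_u = 67.5, S_d = 37.5
Terminal payoffs (K − S): max(-17.5, 0) = 0, max(12.5, 0) = 12.5
Node 0 (S = 50): V_0 = e^(−0.12)·[0.6292·0.0000 + 0.3708·12.5000] = 4.1113

$4.11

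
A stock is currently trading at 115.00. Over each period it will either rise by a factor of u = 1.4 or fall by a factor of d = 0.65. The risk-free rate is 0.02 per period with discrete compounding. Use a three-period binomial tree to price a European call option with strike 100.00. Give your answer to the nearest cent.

Risk-neutral probability p = (1 + 0.02 − 0.65)/(1.4 − 0.65) = 0.3700/0.7500 = 0.4933
Terminal stock prices: S_uuu = 315.6, S_uud = 146.5, S_udd = 68.02, S_ddd = 31.58
Terminal payoffs (S − K): max(215.6, 0) = 215.6, max(46.51, 0) = 46.51, max(-31.98, 0) = 0, max(-68.42, 0) = 0
Node uu (S = 225.4): V_uu = 1/1.02·[0.4933·215.5600 + 0.5067·46.5100] = 127.3608
Node ud (S = 104.7): V_ud = 1/1.02·[0.4933·46.5100 + 0.5067·0.0000] = 22.4950
Node dd (S = 48.59): V_dd = 1/1.02·[0.4933·0.0000 + 0.5067·0.0000] = 0.0000
Node u (S = 161): V_u = 1/1.02·[0.4933·127.3608 + 0.5067·22.4950] = 72.7733
Node d (S = 74.75): V_d = 1/1.02·[0.4933·22.4950 + 0.5067·0.0000] = 10.8800
Node 0 (S = 115): V_0 = 1/1.02·[0.4933·72.7733 + 0.5067·10.8800] = 40.6020

40.60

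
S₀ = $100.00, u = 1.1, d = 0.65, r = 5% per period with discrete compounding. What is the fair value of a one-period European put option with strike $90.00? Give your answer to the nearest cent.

$2.65

Risk-neutral probability p = (1 + 0.05 − 0.65)/(1.1 − 0.65) = 0.4000/0.4500 = 0.8889
Terminal stock prices: S_u = 110, S_d = 65
Terminal payoffs (K − S): max(-20, 0) = 0, max(25, 0) = 25
Node 0 (S = 100): V_0 = 1/1.05·[0.8889·0.0000 + 0.1111·25.0000] = 2.6455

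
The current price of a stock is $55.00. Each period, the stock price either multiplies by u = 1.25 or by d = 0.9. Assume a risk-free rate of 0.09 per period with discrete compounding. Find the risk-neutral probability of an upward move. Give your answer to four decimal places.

p = 0.5429

Risk-neutral probability p = (1 + 0.09 − 0.9)/(1.25 − 0.9) = 0.1900/0.3500 = 0.5429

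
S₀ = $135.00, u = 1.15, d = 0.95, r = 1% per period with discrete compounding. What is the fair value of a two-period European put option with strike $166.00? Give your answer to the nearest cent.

Risk-neutral probability p = (1 + 0.01 − 0.95)/(1.15 − 0.95) = 0.0600/0.2000 = 0.3000
Terminal stock prices: S_uu = 178.5, S_ud = 147.5, S_dd = 121.8
Terminal payoffs (K − S): max(-12.54, 0) = 0, max(18.51, 0) = 18.51, max(44.16, 0) = 44.16
Node u (S = 155.2): V_u = 1/1.01·[0.3000·0.0000 + 0.7000·18.5125] = 12.8304
Node d (S = 128.2): V_d = 1/1.01·[0.3000·18.5125 + 0.7000·44.1625] = 36.1064
Node 0 (S = 135): V_0 = 1/1.01·[0.3000·12.8304 + 0.7000·36.1064] = 28.8353

$28.84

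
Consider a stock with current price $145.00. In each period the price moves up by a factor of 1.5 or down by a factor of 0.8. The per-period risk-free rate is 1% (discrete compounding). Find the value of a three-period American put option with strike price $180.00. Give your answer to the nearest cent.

Risk-neutral probability p = (1 + 0.01 − 0.8)/(1.5 − 0.8) = 0.2100/0.7000 = 0.3000
Terminal stock prices: S_uuu = 489.4, S_uud = 261, S_udd = 139.2, S_ddd = 74.24
Terminal payoffs (K − S): max(-309.4, 0) = 0, max(-81, 0) = 0, max(40.8, 0) = 40.8, max(105.8, 0) = 105.8
Node uu (S = 326.2): continuation = 1/1.01·[0.3000·0.0000 + 0.7000·0.0000] = 0.0000; exercise value = 0.0000 ≤ continuation, so V_uu = 0.0000
Node ud (S = 174): continuation = 1/1.01·[0.3000·0.0000 + 0.7000·40.8000] = 28.2772; exercise value = 6.0000 ≤ continuation, so V_ud = 28.2772
Node dd (S = 92.8): continuation = 1/1.01·[0.3000·40.8000 + 0.7000·105.7600] = 85.4178; exercise value = 87.2000 > continuation, so V_dd = 87.2000 (exercise)
Node u (S = 217.5): continuation = 1/1.01·[0.3000·0.0000 + 0.7000·28.2772] = 19.5981; exercise value = 0.0000 ≤ continuation, so V_u = 19.5981
Node d (S = 116): continuation = 1/1.01·[0.3000·28.2772 + 0.7000·87.2000] = 68.8348; exercise value = 64.0000 ≤ continuation, so V_d = 68.8348
Node 0 (S = 145): continuation = 1/1.01·[0.3000·19.5981 + 0.7000·68.8348] = 53.5285; exercise value = 35.0000 ≤ continuation, so V_0 = 53.5285

$53.53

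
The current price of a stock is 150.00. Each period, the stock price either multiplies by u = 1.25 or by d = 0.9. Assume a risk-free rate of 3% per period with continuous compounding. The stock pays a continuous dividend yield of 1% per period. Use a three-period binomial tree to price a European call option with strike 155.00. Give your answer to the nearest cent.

16.98

Per-period risk-free factor R = e^0.03 = 1.0305; dividend-adjusted growth = e^(0.03−0.01) = 1.0202.
Risk-neutral probability p = (1.0202 − 0.9)/(1.25 − 0.9) = 0.1202/0.3500 = 0.3434
Terminal stock prices: S_uuu = 293, S_uud = 210.9, S_udd = 151.9, S_ddd = 109.4
Terminal payoffs (S − K): max(138, 0) = 138, max(55.94, 0) = 55.94, max(-3.125, 0) = 0, max(-45.65, 0) = 0
Node uu (S = 234.4): V_uu = e^(−0.03)·[0.3434·137.9688 + 0.6566·55.9375] = 81.6239
Node ud (S = 168.8): V_ud = e^(−0.03)·[0.3434·55.9375 + 0.6566·0.0000] = 18.6430
Node dd (S = 121.5): V_dd = e^(−0.03)·[0.3434·0.0000 + 0.6566·0.0000] = 0.0000
Node u (S = 187.5): V_u = e^(−0.03)·[0.3434·81.6239 + 0.6566·18.6430] = 39.0824
Node d (S = 135): V_d = e^(−0.03)·[0.3434·18.6430 + 0.6566·0.0000] = 6.2134
Node 0 (S = 150): V_0 = e^(−0.03)·[0.3434·39.0824 + 0.6566·6.2134] = 16.9844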